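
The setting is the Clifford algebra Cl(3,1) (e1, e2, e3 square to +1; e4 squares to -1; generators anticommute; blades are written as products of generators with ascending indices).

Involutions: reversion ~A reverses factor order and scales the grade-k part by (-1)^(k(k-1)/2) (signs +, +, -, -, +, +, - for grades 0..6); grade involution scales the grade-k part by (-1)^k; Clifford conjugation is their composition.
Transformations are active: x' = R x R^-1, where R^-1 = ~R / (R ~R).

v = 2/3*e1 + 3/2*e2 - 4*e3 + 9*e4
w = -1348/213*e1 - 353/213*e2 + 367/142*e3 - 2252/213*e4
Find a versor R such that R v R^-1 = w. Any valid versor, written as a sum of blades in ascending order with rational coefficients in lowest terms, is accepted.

Sketch: the shared square -2243/36 makes R = v + w = -402/71*e1 - 67/426*e2 - 201/142*e3 - 335/213*e4 the natural versor; its sandwich fixes that direction, negates (v - w)/2, and sends v to w.
Answer: -402/71*e1 - 67/426*e2 - 201/142*e3 - 335/213*e4


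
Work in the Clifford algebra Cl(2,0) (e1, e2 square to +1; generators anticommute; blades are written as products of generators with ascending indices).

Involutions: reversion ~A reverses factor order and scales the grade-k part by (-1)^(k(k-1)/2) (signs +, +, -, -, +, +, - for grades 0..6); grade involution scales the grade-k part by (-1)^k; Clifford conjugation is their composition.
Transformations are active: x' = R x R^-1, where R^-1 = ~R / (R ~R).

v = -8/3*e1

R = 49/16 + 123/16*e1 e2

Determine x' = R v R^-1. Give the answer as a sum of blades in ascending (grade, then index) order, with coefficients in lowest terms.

~R = 49/16 - 123/16*e1 e2, and R ~R = 8765/128, so R^-1 = ~R / (8765/128).
R v = -49/6*e1 + 41/2*e2
Answer: 50912/26295*e1 + 16072/8765*e2


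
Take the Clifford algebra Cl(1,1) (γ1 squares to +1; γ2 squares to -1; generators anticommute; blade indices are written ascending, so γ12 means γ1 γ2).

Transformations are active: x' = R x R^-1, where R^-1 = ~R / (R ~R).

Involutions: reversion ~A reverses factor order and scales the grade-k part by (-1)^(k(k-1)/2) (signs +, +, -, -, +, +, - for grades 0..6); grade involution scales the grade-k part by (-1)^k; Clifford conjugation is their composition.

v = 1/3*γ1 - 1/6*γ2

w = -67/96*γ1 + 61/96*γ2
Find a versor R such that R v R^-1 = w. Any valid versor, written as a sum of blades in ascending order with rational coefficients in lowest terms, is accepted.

Equal squares first: v^2 = w^2 = 1/12. Then v + w = -35/96*γ1 + 15/32*γ2 is a versor taking v to w, provided it is invertible.
Answer: -35/96*γ1 + 15/32*γ2


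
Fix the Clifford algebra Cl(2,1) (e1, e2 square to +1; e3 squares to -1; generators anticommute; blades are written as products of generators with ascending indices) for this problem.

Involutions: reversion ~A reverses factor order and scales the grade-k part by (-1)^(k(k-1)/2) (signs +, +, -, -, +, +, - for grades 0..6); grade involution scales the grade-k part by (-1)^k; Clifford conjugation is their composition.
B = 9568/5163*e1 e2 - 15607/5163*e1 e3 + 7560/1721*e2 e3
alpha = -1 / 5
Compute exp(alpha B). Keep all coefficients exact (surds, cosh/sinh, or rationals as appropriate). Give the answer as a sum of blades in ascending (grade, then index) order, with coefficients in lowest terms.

B^2 term by term: the squares give (9568/5163)^2*(e1 e2)^2 + (-15607/5163)^2*(e1 e3)^2 + (7560/1721)^2*(e2 e3)^2 = 91546624/26656569*(-1) + 243578449/26656569*(+1) + 57153600/2961841*(+1) = 25 (each basis 2-blade squares to minus the product of its generators' squares); cross terms between blades sharing an index anticommute and cancel. So B^2 = 25.
B^2 = 25 — the positive square puts this in the hyperbolic regime; l = 5, alpha*l = -1, so exp(alpha B) = cosh(-1) + (sinh(-1)/5)*B = cosh(1) + (-sinh(1)/5)*B.
Answer: cosh(1) - 9568*sinh(1)/25815*e1 e2 + 15607*sinh(1)/25815*e1 e3 - 1512*sinh(1)/1721*e2 e3


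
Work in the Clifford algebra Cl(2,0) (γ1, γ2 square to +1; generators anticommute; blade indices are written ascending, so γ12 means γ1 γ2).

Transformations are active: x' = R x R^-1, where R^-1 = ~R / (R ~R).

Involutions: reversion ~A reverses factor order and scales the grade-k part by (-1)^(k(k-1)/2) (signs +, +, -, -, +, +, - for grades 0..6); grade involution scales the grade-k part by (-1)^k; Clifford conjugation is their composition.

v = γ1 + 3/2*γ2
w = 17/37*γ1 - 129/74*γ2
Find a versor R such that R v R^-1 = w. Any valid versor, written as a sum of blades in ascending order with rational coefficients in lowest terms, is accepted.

The midline construction: v and w both square to 13/4, so reflecting in their sum 54/37*γ1 - 9/37*γ2 exchanges them.
Answer: 54/37*γ1 - 9/37*γ2


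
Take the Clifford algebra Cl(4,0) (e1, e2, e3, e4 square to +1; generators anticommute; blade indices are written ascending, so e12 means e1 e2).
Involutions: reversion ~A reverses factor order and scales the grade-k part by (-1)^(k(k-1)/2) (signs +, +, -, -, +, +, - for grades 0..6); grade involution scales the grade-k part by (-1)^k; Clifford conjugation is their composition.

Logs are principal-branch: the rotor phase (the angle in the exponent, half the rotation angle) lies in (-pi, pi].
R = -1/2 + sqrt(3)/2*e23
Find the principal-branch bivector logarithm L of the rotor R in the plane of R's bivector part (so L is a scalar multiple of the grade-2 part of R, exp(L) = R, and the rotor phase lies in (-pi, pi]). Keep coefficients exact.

The scalar part of R is -1/2, which pins the rotor phase on the principal branch; dividing the bivector part by the sine of that phase recovers the unit plane, and L is the phase times that plane.
Concretely: cos(phase) = -1/2 gives phase = ±2*pi/3, and since phase/sin(phase) is even the sign is immaterial: L = (phase/sin(phase)) * <R>_2 = (4*sqrt(3)*pi/9) * <R>_2.
Answer: 2*pi/3*e23


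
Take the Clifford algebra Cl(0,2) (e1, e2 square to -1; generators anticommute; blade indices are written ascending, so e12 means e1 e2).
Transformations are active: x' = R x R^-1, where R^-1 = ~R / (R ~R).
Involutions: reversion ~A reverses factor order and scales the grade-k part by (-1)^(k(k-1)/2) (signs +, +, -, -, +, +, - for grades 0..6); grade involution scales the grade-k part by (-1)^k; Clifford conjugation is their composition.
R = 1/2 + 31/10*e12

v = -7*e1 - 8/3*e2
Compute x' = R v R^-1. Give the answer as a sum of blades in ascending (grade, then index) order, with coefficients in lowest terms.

~R = 1/2 - 31/10*e12, and R ~R = 493/50, so R^-1 = ~R / (493/50).
R v = 143/30*e1 - 691/30*e2
Answer: 11068/1479*e1 + 163/493*e2


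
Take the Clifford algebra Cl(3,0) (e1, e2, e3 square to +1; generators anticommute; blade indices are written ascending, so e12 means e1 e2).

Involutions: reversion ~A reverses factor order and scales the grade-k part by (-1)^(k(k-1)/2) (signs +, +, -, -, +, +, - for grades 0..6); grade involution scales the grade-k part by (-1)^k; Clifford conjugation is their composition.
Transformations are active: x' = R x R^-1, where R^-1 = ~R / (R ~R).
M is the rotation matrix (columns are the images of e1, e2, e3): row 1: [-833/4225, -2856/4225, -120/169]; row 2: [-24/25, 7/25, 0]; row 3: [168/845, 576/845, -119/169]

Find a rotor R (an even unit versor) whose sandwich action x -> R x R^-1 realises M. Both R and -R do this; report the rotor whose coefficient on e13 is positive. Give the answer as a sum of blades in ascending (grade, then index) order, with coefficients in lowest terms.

Method: write R = a + b12*e12 + b13*e13 + b23*e23 with a^2 + b12^2 + b13^2 + b23^2 = 1 (so R^-1 = ~R). Expanding the columns R e_j ~R gives tr M = 4a^2 - 1 and, from the antisymmetric part, M21 - M12 = -4a*b12, M13 - M31 = 4a*b13, M32 - M23 = -4a*b23.
Here tr M = -105/169, so a^2 = (1 + tr M)/4 = 16/169 and a = ±4/13. Taking a = 4/13: M21 - M12 = -48/169, M13 - M31 = -768/845, M32 - M23 = 576/845, giving b12 = 3/13, b13 = -48/65, b23 = -36/65, i.e. R = 4/13 + 3/13*e12 - 48/65*e13 - 36/65*e23.
Its e13 coefficient is negative, so report the other preimage -R.
Answer: -4/13 - 3/13*e12 + 48/65*e13 + 36/65*e23. Key observation: the double cover Spin(3) -> SO(3) sends R and -R to the same matrix (trace -105/169 here), so the stated sign of the e13 coefficient is what selects one sheet.


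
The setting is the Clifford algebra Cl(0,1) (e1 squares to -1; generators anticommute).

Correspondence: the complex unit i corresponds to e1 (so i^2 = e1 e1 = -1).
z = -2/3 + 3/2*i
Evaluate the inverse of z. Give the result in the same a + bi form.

In blades: z = -2/3 + 3/2*e1.
With qbar = -2/3 - 3/2*e1 (scalar fixed, mapped units negated), z qbar = 97/36 (the sum of squared coefficients), so z^-1 = qbar / (97/36) = -24/97 - 54/97*e1; translating back:
Answer: -24/97 - 54/97*i


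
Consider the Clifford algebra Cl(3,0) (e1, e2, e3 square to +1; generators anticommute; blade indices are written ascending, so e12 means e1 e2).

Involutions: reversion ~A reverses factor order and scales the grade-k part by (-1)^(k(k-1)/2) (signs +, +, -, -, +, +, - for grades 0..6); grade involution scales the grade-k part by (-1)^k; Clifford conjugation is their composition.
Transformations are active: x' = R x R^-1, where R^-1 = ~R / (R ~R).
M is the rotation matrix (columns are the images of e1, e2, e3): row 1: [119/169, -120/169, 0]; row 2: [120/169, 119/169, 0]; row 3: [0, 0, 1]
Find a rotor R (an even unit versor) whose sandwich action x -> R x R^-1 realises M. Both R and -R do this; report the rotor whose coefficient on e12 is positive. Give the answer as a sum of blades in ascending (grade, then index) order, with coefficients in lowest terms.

Method: write R = a + b12*e12 + b13*e13 + b23*e23 with a^2 + b12^2 + b13^2 + b23^2 = 1 (so R^-1 = ~R). Expanding the columns R e_j ~R gives tr M = 4a^2 - 1 and, from the antisymmetric part, M21 - M12 = -4a*b12, M13 - M31 = 4a*b13, M32 - M23 = -4a*b23.
Here tr M = 407/169, so a^2 = (1 + tr M)/4 = 144/169 and a = ±12/13. Taking a = 12/13: M21 - M12 = 240/169, M13 - M31 = 0, M32 - M23 = 0, giving b12 = -5/13, b13 = 0, b23 = 0, i.e. R = 12/13 - 5/13*e12.
Its e12 coefficient is negative, so report the other preimage -R.
Answer: -12/13 + 5/13*e12. Sheet selection: the two-to-one cover makes ±R indistinguishable at the matrix level (trace 407/169), so uniqueness comes from the required sign on e12.


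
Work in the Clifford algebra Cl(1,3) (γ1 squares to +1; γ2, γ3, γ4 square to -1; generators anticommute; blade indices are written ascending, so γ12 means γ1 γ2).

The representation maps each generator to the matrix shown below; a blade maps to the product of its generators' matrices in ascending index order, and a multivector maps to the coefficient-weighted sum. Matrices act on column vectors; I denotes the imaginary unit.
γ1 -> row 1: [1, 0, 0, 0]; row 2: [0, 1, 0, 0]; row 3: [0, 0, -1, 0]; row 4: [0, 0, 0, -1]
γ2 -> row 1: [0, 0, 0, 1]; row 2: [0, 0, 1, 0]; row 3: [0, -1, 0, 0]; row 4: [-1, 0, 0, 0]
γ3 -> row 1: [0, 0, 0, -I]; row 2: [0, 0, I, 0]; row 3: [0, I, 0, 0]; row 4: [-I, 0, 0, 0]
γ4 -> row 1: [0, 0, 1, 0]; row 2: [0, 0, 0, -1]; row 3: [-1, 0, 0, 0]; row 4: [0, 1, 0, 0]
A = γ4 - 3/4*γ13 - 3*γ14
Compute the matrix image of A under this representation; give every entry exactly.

Bivector images (products of the table entries): rho(γ13) = rho(γ1)rho(γ3) = row 1: [0, 0, 0, -I]; row 2: [0, 0, I, 0]; row 3: [0, -I, 0, 0]; row 4: [I, 0, 0, 0]; rho(γ14) = rho(γ1)rho(γ4) = row 1: [0, 0, 1, 0]; row 2: [0, 0, 0, -1]; row 3: [1, 0, 0, 0]; row 4: [0, -1, 0, 0].
M = (1)*rho(γ4) + (-3/4)*rho(γ13) + (-3)*rho(γ14), summed entrywise:
Answer: row 1: [0, 0, -2, 3*I/4]; row 2: [0, 0, -3*I/4, 2]; row 3: [-4, 3*I/4, 0, 0]; row 4: [-3*I/4, 4, 0, 0]


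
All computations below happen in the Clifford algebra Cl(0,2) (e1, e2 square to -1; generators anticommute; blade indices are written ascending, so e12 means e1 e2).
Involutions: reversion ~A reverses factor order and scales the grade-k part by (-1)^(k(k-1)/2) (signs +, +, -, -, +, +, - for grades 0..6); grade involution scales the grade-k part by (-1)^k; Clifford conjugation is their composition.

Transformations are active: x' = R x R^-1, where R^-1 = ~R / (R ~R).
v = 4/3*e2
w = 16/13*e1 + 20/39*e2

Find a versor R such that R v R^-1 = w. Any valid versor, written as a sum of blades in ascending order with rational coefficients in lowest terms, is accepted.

Reasoning: v^2 = w^2 = -16/9 since conjugation preserves the quadratic form; R = v + w = 16/13*e1 + 24/13*e2 is then valid when invertible, keeping its own part and reversing (v - w)/2.
Answer: 16/13*e1 + 24/13*e2


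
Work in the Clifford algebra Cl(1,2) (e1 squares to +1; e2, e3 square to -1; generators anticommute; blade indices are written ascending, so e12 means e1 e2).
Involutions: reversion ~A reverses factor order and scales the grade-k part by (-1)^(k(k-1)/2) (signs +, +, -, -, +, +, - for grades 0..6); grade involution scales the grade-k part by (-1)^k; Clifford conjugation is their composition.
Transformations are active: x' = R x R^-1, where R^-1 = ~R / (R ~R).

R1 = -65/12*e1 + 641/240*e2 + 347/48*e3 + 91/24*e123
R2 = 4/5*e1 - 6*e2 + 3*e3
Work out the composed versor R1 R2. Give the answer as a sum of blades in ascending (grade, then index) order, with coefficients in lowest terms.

Distribute over the terms of R2 (each basis-blade product reordered to ascending indices, repeated generators contracted through their squares):
R1 (4/5*e1) = -13/3 - 641/300*e12 - 347/60*e13 + 91/30*e23
R1 (-6*e2) = 641/40 + 65/2*e12 - 91/4*e13 + 347/8*e23
R1 (3*e3) = -347/16 - 91/8*e12 - 65/4*e13 + 641/80*e23
Summing the partial products and collecting blades:
Answer: -2399/240 + 11393/600*e12 - 2687/60*e13 + 13061/240*e23


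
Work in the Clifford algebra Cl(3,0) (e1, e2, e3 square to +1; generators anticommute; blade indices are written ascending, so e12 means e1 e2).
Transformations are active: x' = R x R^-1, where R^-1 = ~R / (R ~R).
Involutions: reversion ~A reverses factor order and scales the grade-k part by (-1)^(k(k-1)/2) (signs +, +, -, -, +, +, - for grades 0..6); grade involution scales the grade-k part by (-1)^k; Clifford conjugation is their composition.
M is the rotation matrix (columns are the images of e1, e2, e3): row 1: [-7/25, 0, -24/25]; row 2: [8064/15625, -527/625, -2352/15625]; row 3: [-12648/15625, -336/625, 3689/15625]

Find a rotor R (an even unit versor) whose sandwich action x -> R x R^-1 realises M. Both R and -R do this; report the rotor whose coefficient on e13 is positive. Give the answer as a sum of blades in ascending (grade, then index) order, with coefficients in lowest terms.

Method: write R = a + b12*e12 + b13*e13 + b23*e23 with a^2 + b12^2 + b13^2 + b23^2 = 1 (so R^-1 = ~R). Expanding the columns R e_j ~R gives tr M = 4a^2 - 1 and, from the antisymmetric part, M21 - M12 = -4a*b12, M13 - M31 = 4a*b13, M32 - M23 = -4a*b23.
Here tr M = -13861/15625, so a^2 = (1 + tr M)/4 = 441/15625 and a = ±21/125. Taking a = 21/125: M21 - M12 = 8064/15625, M13 - M31 = -2352/15625, M32 - M23 = -6048/15625, giving b12 = -96/125, b13 = -28/125, b23 = 72/125, i.e. R = 21/125 - 96/125*e12 - 28/125*e13 + 72/125*e23.
Its e13 coefficient is negative, so report the other preimage -R.
Answer: -21/125 + 96/125*e12 + 28/125*e13 - 72/125*e23. Recall the cover is two-to-one: with M of trace -13861/15625, both preimages act alike, and the stated e13 sign chooses the sheet.


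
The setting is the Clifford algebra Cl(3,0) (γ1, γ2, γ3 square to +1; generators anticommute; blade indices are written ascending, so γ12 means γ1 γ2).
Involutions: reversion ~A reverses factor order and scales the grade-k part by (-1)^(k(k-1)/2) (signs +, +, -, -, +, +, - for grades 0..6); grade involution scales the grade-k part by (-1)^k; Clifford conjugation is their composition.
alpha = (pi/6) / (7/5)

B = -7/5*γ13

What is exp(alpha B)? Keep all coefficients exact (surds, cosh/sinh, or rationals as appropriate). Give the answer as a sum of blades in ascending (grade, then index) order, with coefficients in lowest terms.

B^2 = (-7/5)^2*(γ13)^2 = 49/25*(-1) = -49/25 (a basis 2-blade squares to minus the product of its generators' squares).
B^2 = -49/25 — circular case — the even/odd split gives cos and sin: l = 7/5, alpha*l = pi/6, so exp(alpha B) = cos(pi/6) + (sin(pi/6)/(7/5))*B = sqrt(3)/2 + (5/14)*B.
Answer: sqrt(3)/2 - 1/2*γ13


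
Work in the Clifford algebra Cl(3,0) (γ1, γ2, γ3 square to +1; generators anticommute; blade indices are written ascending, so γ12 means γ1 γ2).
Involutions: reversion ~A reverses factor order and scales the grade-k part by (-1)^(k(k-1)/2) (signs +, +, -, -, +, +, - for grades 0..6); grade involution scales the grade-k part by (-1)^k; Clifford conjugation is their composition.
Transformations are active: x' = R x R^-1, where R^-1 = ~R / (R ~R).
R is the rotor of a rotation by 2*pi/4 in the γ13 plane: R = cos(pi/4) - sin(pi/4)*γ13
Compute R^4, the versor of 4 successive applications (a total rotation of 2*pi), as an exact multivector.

The rotor phase is half the rotation angle and phases add under composition, so 4 steps in the γ13 plane accumulate phase 4*(pi/4) = pi: R^4 = cos(pi) - sin(pi)*γ13.
cos(pi) = -1 and sin(pi) = 0, so R^4 = -1. The total rotation 2*pi is 1 full turn, so every vector returns to itself, yet the rotor is -1, on the OTHER sheet of the double cover (an odd number of 2*pi turns).
Answer: -1


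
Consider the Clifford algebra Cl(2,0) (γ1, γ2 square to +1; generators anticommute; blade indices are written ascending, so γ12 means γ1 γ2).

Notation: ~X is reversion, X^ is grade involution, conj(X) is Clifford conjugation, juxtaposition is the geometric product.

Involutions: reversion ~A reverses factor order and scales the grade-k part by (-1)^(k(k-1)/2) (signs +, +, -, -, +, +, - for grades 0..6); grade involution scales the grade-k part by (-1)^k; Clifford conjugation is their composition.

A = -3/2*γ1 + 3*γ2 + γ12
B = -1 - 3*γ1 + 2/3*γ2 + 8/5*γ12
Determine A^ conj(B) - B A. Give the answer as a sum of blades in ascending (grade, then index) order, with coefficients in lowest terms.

first term: 81/10 - 209/30*γ1 - 12/5*γ2 + 7*γ12
second term: 49/10 + 169/30*γ1 - 18/5*γ2 - 9*γ12
Answer: 16/5 - 63/5*γ1 + 6/5*γ2 + 16*γ12


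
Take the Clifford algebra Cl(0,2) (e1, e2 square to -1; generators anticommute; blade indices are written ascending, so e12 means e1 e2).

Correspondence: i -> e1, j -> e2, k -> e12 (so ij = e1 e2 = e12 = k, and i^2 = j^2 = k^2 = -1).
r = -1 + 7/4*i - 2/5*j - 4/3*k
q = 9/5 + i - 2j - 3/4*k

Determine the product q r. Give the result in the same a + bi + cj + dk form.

In blades: q = 9/5 + e1 - 2*e2 - 3/4*e12, r = -1 + 7/4*e1 - 2/5*e2 - 4/3*e12.
Distribute q over r term by term (generator squares from the signature, products reordered to ascending indices): (9/5)*r = -9/5 + 63/20*e1 - 18/25*e2 - 12/5*e12; (e1)*r = -7/4 - e1 + 4/3*e2 - 2/5*e12; (-2*e2)*r = -4/5 + 8/3*e1 + 2*e2 + 7/2*e12; (-3/4*e12)*r = -1 - 3/10*e1 - 21/16*e2 + 3/4*e12.
Sum: -107/20 + 271/60*e1 + 1561/1200*e2 + 29/20*e12; translating back through the correspondence:
Answer: -107/20 + 271/60*i + 1561/1200*j + 29/20*k


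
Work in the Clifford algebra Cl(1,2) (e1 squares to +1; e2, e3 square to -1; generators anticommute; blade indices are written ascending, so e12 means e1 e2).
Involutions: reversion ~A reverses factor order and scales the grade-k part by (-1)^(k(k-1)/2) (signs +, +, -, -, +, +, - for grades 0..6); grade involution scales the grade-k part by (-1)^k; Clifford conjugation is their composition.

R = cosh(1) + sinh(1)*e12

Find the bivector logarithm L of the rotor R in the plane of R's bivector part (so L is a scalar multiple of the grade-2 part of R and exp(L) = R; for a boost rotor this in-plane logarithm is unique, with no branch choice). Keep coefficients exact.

The scalar part of R is cosh(1), which determines |rapidity| via cosh; the sign lives in the bivector part, and pairing them (bivector part over sinh of the rapidity = the plane) gives the unique in-plane L = rapidity * plane.
Concretely: cosh(rapidity) = cosh(1) gives rapidity = ±1, and since rapidity/sinh(rapidity) is even the sign is immaterial: L = (rapidity/sinh(rapidity)) * <R>_2 = (1/sinh(1)) * <R>_2.
Answer: e12


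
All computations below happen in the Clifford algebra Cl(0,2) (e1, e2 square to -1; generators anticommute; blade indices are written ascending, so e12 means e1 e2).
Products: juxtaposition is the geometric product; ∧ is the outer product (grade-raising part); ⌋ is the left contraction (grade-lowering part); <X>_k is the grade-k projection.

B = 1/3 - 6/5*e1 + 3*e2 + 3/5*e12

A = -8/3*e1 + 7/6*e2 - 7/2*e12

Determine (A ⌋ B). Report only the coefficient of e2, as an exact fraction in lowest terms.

step 1: -23/5 + 7/10*e1 + 8/5*e2
Answer: 8/5


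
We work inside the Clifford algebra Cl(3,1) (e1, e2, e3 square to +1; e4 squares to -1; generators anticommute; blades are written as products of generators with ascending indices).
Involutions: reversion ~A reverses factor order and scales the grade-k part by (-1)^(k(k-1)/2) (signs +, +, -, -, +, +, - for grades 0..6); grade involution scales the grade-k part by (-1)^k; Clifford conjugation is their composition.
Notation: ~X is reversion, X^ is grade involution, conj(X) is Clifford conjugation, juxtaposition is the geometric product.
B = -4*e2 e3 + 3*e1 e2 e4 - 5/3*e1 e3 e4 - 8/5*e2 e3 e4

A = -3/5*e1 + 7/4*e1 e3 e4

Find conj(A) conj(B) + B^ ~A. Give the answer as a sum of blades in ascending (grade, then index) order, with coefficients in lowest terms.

first term: -35/12 - 14/5*e1 e2 - 21/4*e2 e3 + 9/5*e2 e4 - e3 e4 + 12/5*e1 e2 e3 - 7*e1 e2 e4 - 24/25*e1 e2 e3 e4
second term: -35/12 + 14/5*e1 e2 + 21/4*e2 e3 + 9/5*e2 e4 - e3 e4 + 12/5*e1 e2 e3 + 7*e1 e2 e4 + 24/25*e1 e2 e3 e4
Answer: -35/6 + 18/5*e2 e4 - 2*e3 e4 + 24/5*e1 e2 e3


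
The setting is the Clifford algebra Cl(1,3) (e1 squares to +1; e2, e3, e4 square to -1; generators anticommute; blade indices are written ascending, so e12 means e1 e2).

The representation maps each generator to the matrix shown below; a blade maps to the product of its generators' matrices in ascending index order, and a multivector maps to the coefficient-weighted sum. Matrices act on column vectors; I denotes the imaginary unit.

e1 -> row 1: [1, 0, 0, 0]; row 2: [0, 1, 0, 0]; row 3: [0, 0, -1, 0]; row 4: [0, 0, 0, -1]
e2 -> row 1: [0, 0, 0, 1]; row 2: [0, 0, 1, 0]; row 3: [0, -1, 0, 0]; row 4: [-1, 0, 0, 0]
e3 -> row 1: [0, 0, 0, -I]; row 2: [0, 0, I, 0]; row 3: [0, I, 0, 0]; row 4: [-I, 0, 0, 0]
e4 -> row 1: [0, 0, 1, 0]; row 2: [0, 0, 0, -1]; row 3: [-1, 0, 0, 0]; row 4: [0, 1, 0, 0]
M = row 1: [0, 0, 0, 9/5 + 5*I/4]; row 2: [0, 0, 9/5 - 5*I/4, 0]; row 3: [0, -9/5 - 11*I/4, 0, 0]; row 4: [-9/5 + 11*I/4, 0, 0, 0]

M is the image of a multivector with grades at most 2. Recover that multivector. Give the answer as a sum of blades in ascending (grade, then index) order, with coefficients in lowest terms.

Method: the blade images are trace-orthogonal — tr(rho(e_A) rho(e_B)^-1) = 4 if A = B and 0 otherwise — and rho(e_A)^-1 = (e_A)^2 * rho(e_A) with (e_A)^2 = +1 or -1, so the coefficient of e_A in the preimage is (e_A)^2 * tr(M rho(e_A))/4.
Nonzero projections over blades of grade <= 2: e2: (e2)^2 = -1, tr(M rho(e2)) = -36/5, coefficient 9/5; e3: (e3)^2 = -1, tr(M rho(e3)) = 8, coefficient -2; e13: (e13)^2 = +1, tr(M rho(e13)) = 3, coefficient 3/4. Every other blade of grade <= 2 projects to 0.
Answer: 9/5*e2 - 2*e3 + 3/4*e13


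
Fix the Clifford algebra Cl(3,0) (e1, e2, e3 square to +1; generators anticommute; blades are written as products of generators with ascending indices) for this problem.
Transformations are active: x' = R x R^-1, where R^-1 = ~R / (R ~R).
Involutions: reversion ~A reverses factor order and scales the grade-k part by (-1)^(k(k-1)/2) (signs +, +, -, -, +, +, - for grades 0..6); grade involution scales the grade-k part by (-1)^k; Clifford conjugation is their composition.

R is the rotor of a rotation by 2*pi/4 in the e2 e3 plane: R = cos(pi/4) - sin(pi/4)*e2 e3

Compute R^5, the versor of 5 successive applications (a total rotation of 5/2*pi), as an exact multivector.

The rotor phase is half the rotation angle and phases add under composition, so 5 steps in the e2 e3 plane accumulate phase 5*(pi/4) = 5*pi/4: R^5 = cos(5*pi/4) - sin(5*pi/4)*e2 e3.
cos(5*pi/4) = -sqrt(2)/2 and sin(5*pi/4) = -sqrt(2)/2, so R^5 = -sqrt(2)/2 + sqrt(2)/2*e2 e3. The net rotation is 1/2*pi (after discarding 1 full turn, each of which contributes a factor -1 to the rotor); the rotor keeps the half-angle phase exactly.
Answer: -sqrt(2)/2 + sqrt(2)/2*e2 e3


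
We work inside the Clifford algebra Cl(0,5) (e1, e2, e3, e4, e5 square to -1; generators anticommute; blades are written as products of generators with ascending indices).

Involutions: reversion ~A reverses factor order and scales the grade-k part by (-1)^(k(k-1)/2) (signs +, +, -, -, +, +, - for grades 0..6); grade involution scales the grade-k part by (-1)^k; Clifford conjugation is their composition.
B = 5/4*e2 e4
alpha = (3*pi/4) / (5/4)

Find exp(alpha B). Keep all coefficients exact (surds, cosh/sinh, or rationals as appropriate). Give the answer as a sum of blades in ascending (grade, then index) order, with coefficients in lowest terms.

B^2 = (5/4)^2*(e2 e4)^2 = 25/16*(-1) = -25/16 (a basis 2-blade squares to minus the product of its generators' squares).
B^2 = -25/16 — B^2 < 0, so the exponential closes trigonometrically: l = 5/4, alpha*l = 3*pi/4, so exp(alpha B) = cos(3*pi/4) + (sin(3*pi/4)/(5/4))*B = -sqrt(2)/2 + (2*sqrt(2)/5)*B.
Answer: -sqrt(2)/2 + sqrt(2)/2*e2 e4


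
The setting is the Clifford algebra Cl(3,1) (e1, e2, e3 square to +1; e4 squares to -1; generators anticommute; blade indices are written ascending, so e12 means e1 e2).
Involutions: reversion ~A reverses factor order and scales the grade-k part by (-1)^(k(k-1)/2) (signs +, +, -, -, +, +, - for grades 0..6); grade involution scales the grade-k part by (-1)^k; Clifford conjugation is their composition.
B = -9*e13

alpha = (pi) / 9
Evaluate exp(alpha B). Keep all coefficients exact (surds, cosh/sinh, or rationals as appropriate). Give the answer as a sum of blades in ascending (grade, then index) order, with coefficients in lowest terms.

B^2 = (-9)^2*(e13)^2 = 81*(-1) = -81 (a basis 2-blade squares to minus the product of its generators' squares).
B^2 = -81 — since the square is negative, the closed form is circular: l = 9, alpha*l = pi, so exp(alpha B) = cos(pi) + (sin(pi)/9)*B = -1 + (0)*B.
Answer: -1


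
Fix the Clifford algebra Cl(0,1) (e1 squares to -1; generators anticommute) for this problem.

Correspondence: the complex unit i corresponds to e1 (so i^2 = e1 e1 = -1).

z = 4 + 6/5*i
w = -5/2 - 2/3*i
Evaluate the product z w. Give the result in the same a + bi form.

In blades: z = 4 + 6/5*e1, w = -5/2 - 2/3*e1.
Distribute z over w term by term (generator squares from the signature, products reordered to ascending indices): (4)*w = -10 - 8/3*e1; (6/5*e1)*w = 4/5 - 3*e1.
Sum: -46/5 - 17/3*e1; translating back through the correspondence:
Answer: -46/5 - 17/3*i


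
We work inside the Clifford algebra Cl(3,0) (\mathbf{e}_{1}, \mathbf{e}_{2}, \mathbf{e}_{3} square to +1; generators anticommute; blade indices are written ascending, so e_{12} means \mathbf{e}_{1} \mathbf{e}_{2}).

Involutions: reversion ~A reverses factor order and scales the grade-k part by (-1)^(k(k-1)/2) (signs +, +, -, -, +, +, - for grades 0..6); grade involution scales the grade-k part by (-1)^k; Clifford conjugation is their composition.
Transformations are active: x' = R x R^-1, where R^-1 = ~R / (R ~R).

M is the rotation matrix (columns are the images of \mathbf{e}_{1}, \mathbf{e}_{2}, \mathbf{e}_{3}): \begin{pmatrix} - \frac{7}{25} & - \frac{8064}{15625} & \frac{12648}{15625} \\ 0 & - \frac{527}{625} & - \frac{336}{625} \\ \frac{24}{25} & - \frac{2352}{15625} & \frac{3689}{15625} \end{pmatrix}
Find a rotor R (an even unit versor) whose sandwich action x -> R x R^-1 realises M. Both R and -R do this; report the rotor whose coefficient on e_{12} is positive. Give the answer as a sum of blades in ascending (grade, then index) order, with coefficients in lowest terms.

Method: write R = a + b12*e_{12} + b13*e_{13} + b23*e_{23} with a^2 + b12^2 + b13^2 + b23^2 = 1 (so R^-1 = ~R). Expanding the columns R e_j ~R gives tr M = 4a^2 - 1 and, from the antisymmetric part, M21 - M12 = -4a*b12, M13 - M31 = 4a*b13, M32 - M23 = -4a*b23.
Here tr M = -\frac{13861}{15625}, so a^2 = (1 + tr M)/4 = \frac{441}{15625} and a = ±\frac{21}{125}. Taking a = \frac{21}{125}: M21 - M12 = \frac{8064}{15625}, M13 - M31 = -\frac{2352}{15625}, M32 - M23 = \frac{6048}{15625}, giving b12 = -\frac{96}{125}, b13 = -\frac{28}{125}, b23 = -\frac{72}{125}, i.e. R = \frac{21}{125} - \frac{96}{125} e_{12} - \frac{28}{125} e_{13} - \frac{72}{125} e_{23}.
Its e_{12} coefficient is negative, so report the other preimage -R.
Answer: -\frac{21}{125} + \frac{96}{125} e_{12} + \frac{28}{125} e_{13} + \frac{72}{125} e_{23}. Recall the cover is two-to-one: with M of trace -\frac{13861}{15625}, both preimages act alike, and the stated e_{12} sign chooses the sheet.


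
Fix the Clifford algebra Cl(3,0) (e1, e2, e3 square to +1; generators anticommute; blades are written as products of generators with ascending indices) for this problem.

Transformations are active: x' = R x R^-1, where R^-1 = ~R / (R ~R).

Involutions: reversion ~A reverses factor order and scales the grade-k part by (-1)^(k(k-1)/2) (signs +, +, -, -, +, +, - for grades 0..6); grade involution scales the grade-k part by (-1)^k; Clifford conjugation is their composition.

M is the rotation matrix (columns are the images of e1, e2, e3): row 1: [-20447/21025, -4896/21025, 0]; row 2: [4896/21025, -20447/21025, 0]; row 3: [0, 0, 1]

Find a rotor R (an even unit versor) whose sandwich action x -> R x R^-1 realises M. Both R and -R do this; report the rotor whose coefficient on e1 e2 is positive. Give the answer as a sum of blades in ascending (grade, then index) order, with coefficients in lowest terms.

Method: write R = a + b12*e1 e2 + b13*e1 e3 + b23*e2 e3 with a^2 + b12^2 + b13^2 + b23^2 = 1 (so R^-1 = ~R). Expanding the columns R e_j ~R gives tr M = 4a^2 - 1 and, from the antisymmetric part, M21 - M12 = -4a*b12, M13 - M31 = 4a*b13, M32 - M23 = -4a*b23.
Here tr M = -19869/21025, so a^2 = (1 + tr M)/4 = 289/21025 and a = ±17/145. Taking a = 17/145: M21 - M12 = 9792/21025, M13 - M31 = 0, M32 - M23 = 0, giving b12 = -144/145, b13 = 0, b23 = 0, i.e. R = 17/145 - 144/145*e1 e2.
Its e1 e2 coefficient is negative, so report the other preimage -R.
Answer: -17/145 + 144/145*e1 e2. Key observation: the double cover Spin(3) -> SO(3) sends R and -R to the same matrix (trace -19869/21025 here), so the stated sign of the e1 e2 coefficient is what selects one sheet.


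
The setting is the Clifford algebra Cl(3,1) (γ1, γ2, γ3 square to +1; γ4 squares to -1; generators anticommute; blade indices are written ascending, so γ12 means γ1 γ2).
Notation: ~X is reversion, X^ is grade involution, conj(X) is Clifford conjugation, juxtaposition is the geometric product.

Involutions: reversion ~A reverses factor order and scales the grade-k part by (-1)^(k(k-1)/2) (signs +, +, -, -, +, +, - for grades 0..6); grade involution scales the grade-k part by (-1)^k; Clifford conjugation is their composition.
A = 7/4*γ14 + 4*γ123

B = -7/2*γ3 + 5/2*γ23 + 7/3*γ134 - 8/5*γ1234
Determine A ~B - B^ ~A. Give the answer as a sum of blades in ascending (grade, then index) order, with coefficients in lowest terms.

first term: 10*γ1 + 49/12*γ3 + 32/5*γ4 - 14*γ12 - 14/5*γ23 - 28/3*γ24 + 49/8*γ134 - 35/8*γ1234
second term: 10*γ1 - 49/12*γ3 + 32/5*γ4 - 14*γ12 + 14/5*γ23 - 28/3*γ24 + 49/8*γ134 - 35/8*γ1234
Answer: 49/6*γ3 - 28/5*γ23


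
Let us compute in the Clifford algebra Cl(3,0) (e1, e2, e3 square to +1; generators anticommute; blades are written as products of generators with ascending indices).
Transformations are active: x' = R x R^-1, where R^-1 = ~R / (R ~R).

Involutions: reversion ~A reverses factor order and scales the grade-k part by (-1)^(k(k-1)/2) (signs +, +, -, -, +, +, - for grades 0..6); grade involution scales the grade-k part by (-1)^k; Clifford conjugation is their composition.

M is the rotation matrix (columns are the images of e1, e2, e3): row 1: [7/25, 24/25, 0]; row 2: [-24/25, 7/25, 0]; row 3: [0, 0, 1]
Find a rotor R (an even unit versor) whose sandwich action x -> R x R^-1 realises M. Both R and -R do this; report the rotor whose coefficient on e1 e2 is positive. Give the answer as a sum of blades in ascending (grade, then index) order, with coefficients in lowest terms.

Method: write R = a + b12*e1 e2 + b13*e1 e3 + b23*e2 e3 with a^2 + b12^2 + b13^2 + b23^2 = 1 (so R^-1 = ~R). Expanding the columns R e_j ~R gives tr M = 4a^2 - 1 and, from the antisymmetric part, M21 - M12 = -4a*b12, M13 - M31 = 4a*b13, M32 - M23 = -4a*b23.
Here tr M = 39/25, so a^2 = (1 + tr M)/4 = 16/25 and a = ±4/5. Taking a = 4/5: M21 - M12 = -48/25, M13 - M31 = 0, M32 - M23 = 0, giving b12 = 3/5, b13 = 0, b23 = 0, i.e. R = 4/5 + 3/5*e1 e2.
Its e1 e2 coefficient is already positive.
Answer: 4/5 + 3/5*e1 e2. Key observation: the double cover Spin(3) -> SO(3) sends R and -R to the same matrix (trace 39/25 here), so the stated sign of the e1 e2 coefficient is what selects one sheet.


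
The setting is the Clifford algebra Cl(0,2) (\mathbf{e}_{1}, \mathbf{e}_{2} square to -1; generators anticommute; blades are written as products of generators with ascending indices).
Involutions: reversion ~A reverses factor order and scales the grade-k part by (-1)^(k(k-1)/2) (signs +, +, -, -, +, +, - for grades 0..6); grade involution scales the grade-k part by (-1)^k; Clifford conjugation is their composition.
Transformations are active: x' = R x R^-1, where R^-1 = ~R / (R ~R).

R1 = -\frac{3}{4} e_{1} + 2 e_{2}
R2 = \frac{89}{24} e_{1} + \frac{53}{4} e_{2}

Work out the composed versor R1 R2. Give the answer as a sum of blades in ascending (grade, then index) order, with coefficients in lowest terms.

Distribute over the terms of R1 (each basis-blade product reordered to ascending indices, repeated generators contracted through their squares):
(-\frac{3}{4} e_{1}) R2 = \frac{89}{32} - \frac{159}{16} e_{1} e_{2}
(2 e_{2}) R2 = -\frac{53}{2} - \frac{89}{12} e_{1} e_{2}
Summing the partial products and collecting blades:
Answer: -\frac{759}{32} - \frac{833}{48} e_{1} e_{2}


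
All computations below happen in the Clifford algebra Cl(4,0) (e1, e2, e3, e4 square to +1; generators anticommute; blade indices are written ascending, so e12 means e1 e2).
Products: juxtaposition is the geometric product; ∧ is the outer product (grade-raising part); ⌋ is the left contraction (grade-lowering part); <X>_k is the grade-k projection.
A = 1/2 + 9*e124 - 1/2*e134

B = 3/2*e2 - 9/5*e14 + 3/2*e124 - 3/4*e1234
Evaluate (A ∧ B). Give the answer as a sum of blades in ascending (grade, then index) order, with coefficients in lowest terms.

step 1: 3/4*e2 - 9/10*e14 + 3/4*e124 - 9/8*e1234
Answer: 3/4*e2 - 9/10*e14 + 3/4*e124 - 9/8*e1234


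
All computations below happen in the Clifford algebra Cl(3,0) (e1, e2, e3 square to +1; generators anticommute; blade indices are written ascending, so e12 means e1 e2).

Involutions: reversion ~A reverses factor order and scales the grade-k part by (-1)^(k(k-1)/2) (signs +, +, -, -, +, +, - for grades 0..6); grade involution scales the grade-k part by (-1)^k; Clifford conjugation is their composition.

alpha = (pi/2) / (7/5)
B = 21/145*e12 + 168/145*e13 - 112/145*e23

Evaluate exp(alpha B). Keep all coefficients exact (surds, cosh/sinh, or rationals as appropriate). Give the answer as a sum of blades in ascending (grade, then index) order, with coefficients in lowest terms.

B^2 term by term: the squares give (21/145)^2*(e12)^2 + (168/145)^2*(e13)^2 + (-112/145)^2*(e23)^2 = 441/21025*(-1) + 28224/21025*(-1) + 12544/21025*(-1) = -49/25 (each basis 2-blade squares to minus the product of its generators' squares); cross terms between blades sharing an index anticommute and cancel. So B^2 = -49/25.
B^2 = -49/25 — a negative square means the series sums to a rotation: l = 7/5, alpha*l = pi/2, so exp(alpha B) = cos(pi/2) + (sin(pi/2)/(7/5))*B = 0 + (5/7)*B.
Answer: 3/29*e12 + 24/29*e13 - 16/29*e23


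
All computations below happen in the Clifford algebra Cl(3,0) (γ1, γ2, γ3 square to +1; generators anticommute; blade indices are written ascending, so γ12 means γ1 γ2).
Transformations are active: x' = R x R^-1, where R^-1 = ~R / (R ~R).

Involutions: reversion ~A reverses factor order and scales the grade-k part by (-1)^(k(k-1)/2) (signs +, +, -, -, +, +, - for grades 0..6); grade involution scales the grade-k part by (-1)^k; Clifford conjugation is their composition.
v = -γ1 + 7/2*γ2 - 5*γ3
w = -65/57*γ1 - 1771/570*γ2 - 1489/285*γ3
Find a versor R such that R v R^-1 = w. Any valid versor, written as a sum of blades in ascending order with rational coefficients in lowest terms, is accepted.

A norm check does it: q(v) = q(w) = 153/4, hence R = v + w = -122/57*γ1 + 112/285*γ2 - 2914/285*γ3 realises the map — parallel part kept, (v - w)/2 negated, v carried to w.
Answer: -122/57*γ1 + 112/285*γ2 - 2914/285*γ3


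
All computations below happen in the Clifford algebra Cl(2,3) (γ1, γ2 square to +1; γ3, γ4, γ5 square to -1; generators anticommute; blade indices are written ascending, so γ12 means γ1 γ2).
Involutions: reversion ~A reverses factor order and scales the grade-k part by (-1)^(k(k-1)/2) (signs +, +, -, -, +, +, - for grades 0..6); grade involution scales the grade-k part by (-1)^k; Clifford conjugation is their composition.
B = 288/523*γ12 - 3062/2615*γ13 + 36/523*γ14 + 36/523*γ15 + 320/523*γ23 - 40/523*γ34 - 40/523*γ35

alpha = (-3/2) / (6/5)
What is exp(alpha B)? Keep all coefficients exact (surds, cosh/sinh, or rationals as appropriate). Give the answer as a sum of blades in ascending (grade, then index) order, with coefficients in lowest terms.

B^2 term by term: the squares give (288/523)^2*(γ12)^2 + (-3062/2615)^2*(γ13)^2 + (36/523)^2*(γ14)^2 + (36/523)^2*(γ15)^2 + (320/523)^2*(γ23)^2 + (-40/523)^2*(γ34)^2 + (-40/523)^2*(γ35)^2 = 82944/273529*(-1) + 9375844/6838225*(+1) + 1296/273529*(+1) + 1296/273529*(+1) + 102400/273529*(+1) + 1600/273529*(-1) + 1600/273529*(-1) = 36/25 (each basis 2-blade squares to minus the product of its generators' squares); cross terms between blades sharing an index anticommute and cancel; the commuting (index-disjoint) pairs give grade-4 terms 2*c*c'*(blade product), which cancel blade by blade — γ1234: -23040/273529 + 23040/273529 = 0; γ1235: -23040/273529 + 23040/273529 = 0; γ1345: 2880/273529 - 2880/273529 = 0 — confirming B is simple. So B^2 = 36/25.
B^2 = 36/25 — B^2 > 0, so the exponential closes hyperbolically: l = 6/5, alpha*l = -3/2, so exp(alpha B) = cosh(-3/2) + (sinh(-3/2)/(6/5))*B = cosh(3/2) + (-5*sinh(3/2)/6)*B.
Answer: cosh(3/2) - 240*sinh(3/2)/523*γ12 + 1531*sinh(3/2)/1569*γ13 - 30*sinh(3/2)/523*γ14 - 30*sinh(3/2)/523*γ15 - 800*sinh(3/2)/1569*γ23 + 100*sinh(3/2)/1569*γ34 + 100*sinh(3/2)/1569*γ35


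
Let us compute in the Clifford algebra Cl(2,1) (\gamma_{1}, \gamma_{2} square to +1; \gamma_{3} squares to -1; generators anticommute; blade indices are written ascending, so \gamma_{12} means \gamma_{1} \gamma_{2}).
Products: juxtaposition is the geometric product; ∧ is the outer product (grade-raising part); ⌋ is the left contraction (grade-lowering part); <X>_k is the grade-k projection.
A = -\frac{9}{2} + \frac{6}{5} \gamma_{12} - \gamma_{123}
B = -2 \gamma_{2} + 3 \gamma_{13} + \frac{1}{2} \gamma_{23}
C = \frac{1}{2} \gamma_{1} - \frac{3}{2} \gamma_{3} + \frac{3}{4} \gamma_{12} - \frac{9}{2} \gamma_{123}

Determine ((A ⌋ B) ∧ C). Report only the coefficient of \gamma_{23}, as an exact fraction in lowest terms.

step 1: 9 \gamma_{2} - \frac{27}{2} \gamma_{13} - \frac{9}{4} \gamma_{23}
step 2: -\frac{9}{2} \gamma_{12} - \frac{27}{2} \gamma_{23} - \frac{9}{8} \gamma_{123}
Answer: -\frac{27}{2}


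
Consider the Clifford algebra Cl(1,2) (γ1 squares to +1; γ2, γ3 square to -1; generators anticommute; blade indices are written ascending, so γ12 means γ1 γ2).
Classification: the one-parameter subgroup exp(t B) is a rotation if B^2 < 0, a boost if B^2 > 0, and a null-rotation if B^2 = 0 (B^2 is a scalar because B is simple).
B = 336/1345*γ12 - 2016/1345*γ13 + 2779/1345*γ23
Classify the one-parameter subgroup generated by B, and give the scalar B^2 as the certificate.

B^2 term by term: the squares give (336/1345)^2*(γ12)^2 + (-2016/1345)^2*(γ13)^2 + (2779/1345)^2*(γ23)^2 = 112896/1809025*(+1) + 4064256/1809025*(+1) + 7722841/1809025*(-1) = -49/25 (each basis 2-blade squares to minus the product of its generators' squares); cross terms between blades sharing an index anticommute and cancel. So B^2 = -49/25.
Answer: rotation, certificate B^2 = -49/25. Certificate logic: -49/25 is a conjugation-invariant scalar, so its sign fixes rotation versus boost versus null-rotation outright.
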